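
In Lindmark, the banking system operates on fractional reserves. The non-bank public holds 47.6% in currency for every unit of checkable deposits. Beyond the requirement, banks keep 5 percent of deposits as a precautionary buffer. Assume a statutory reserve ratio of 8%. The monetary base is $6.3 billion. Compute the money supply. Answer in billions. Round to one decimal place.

The money multiplier is m = (1 + c) / (rr + e + c) = (1 + 0.476) / (0.08 + 0.05 + 0.476) ≈ 2.4356.
So M = m × MB = 2.4356 × 6.3 ≈ 15.3443 billion.

$15.3 billion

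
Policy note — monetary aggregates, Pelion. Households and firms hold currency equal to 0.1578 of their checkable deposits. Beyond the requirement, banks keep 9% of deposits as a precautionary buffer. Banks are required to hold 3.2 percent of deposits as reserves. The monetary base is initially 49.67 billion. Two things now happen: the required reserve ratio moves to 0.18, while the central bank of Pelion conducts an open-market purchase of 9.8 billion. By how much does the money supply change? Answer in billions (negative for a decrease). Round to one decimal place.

Before: m₁ = (1 + 0.1578) / (0.032 + 0.09 + 0.1578) ≈ 4.1380, MB₁ = 49.67, so M₁ = 4.1380 × 49.67 ≈ 205.5345 billion.
After: m₂ = (1 + 0.1578) / (0.18 + 0.09 + 0.1578) ≈ 2.7064, MB₂ = 49.67 + 9.8 = 59.47, so M₂ = 2.7064 × 59.47 ≈ 160.9496 billion.
ΔM = M₂ − M₁ = 160.9496 − 205.5345 = -44.5849 billion.

-44.6 billion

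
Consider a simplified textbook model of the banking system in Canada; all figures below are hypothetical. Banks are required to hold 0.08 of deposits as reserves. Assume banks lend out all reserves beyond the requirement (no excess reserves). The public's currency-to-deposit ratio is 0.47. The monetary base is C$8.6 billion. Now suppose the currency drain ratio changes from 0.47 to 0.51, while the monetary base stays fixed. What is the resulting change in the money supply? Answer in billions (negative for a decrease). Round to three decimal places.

Initially m₁ = (1 + 0.47) / (0.08 + 0.47) ≈ 2.67273, so M₁ = 2.67273 × 8.6 ≈ 22.9855 billion.
After the change m₂ = (1 + 0.51) / (0.08 + 0.51) ≈ 2.55932, so M₂ = 2.55932 × 8.6 ≈ 22.0102 billion.
ΔM = M₂ − M₁ = 22.0102 − 22.9855 = -0.9753 billion.

-0.975 billion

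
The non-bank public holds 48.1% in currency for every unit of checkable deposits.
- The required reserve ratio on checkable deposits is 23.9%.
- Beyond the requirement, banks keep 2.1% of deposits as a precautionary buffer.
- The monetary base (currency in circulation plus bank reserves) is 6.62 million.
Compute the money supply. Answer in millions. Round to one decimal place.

13.2 million

The money multiplier is m = (1 + c) / (rr + e + c) = (1 + 0.481) / (0.239 + 0.021 + 0.481) ≈ 1.9987.
So M = m × MB = 1.9987 × 6.62 ≈ 13.2314 million.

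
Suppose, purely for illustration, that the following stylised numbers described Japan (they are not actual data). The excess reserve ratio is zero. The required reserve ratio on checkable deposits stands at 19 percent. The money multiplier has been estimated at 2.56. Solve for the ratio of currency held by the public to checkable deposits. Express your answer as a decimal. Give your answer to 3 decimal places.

Using m = 2.56. From m = (1 + c)/(c + rr + e), rearranging gives 1 + c = m·(c + rr + e), so c·(1 − m) = m·(rr + e) − 1.
Hence c = [m·(rr + e) − 1]/(1 − m) = [2.56 × (0.19 + 0) − 1] / (1 − 2.56) ≈ 0.329231.

0.329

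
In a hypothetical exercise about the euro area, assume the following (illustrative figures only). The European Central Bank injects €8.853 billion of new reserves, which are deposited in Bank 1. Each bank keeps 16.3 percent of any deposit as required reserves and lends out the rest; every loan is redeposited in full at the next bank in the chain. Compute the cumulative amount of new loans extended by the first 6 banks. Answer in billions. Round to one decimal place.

€29.8 billion

Bank i lends (1 − rr)^i of the original deposit: Bank 1 lends 8.853·0.8370 ≈ 7.4100, Bank 2 lends 8.853·0.8370² ≈ 6.2021, and so on.
Summing a geometric series: total = 8.853·[0.8370·(1 − 0.8370^6) / (1 − 0.8370)] ≈ 29.8291 billion.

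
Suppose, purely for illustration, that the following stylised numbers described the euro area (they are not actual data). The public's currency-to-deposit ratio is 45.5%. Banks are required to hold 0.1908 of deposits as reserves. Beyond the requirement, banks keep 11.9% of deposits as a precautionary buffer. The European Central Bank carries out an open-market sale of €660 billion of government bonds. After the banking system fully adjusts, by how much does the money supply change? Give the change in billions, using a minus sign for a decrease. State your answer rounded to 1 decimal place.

-1255.6 billion

The money multiplier is m = (1 + c) / (rr + e + c) = (1 + 0.455) / (0.1908 + 0.119 + 0.455) ≈ 1.90246.
The sale removes 660 billion of base, so ΔM = m × ΔMB = 1.90246 × (−660) = -1255.6236 billion.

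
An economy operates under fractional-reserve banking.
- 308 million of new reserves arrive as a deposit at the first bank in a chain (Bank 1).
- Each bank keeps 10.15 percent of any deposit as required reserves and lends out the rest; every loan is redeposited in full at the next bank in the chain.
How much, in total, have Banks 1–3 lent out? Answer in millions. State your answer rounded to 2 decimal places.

Bank i lends (1 − rr)^i of the original deposit: Bank 1 lends 308·0.8985 = 276.7380, Bank 2 lends 308·0.8985² ≈ 248.6491, and so on.
Summing a geometric series: total = 308·[0.8985·(1 − 0.8985^3) / (1 − 0.8985)] ≈ 748.7983 million.

748.80 million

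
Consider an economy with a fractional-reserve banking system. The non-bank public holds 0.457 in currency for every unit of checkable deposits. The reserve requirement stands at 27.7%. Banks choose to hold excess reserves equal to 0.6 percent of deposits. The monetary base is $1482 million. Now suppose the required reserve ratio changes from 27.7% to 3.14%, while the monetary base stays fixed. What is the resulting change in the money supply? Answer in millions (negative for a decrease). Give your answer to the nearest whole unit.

Initially m₁ = (1 + 0.457) / (0.277 + 0.006 + 0.457) ≈ 1.96892, so M₁ = 1.96892 × 1482 ≈ 2917.9394 million.
After the change m₂ = (1 + 0.457) / (0.0314 + 0.006 + 0.457) ≈ 2.94701, so M₂ = 2.94701 × 1482 ≈ 4367.4688 million.
ΔM = M₂ − M₁ = 4367.4688 − 2917.9394 = 1449.5294 million.

$1450 million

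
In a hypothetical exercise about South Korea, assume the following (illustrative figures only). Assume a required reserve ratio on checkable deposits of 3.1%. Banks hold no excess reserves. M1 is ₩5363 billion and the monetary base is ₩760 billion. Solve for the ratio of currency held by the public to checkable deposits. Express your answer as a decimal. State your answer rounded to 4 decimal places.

0.1290

Using m = M/MB = 5363/760 ≈ 7.056579. From m = (1 + c)/(c + rr + e), rearranging gives 1 + c = m·(c + rr + e), so c·(1 − m) = m·(rr + e) − 1.
Hence c = [m·(rr + e) − 1]/(1 − m) = [7.056579 × (0.031 + 0) − 1] / (1 − 7.056579) ≈ 0.128991.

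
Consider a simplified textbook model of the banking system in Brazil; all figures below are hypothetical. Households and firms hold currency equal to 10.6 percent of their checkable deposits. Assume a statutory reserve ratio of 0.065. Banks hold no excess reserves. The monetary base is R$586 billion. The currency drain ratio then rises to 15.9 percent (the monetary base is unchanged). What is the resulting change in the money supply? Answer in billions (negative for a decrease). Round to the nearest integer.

Initially m₁ = (1 + 0.106) / (0.065 + 0.106) ≈ 6.4678, so M₁ = 6.4678 × 586 = 3790.1308 billion.
After the change m₂ = (1 + 0.159) / (0.065 + 0.159) ≈ 5.1741, so M₂ = 5.1741 × 586 = 3032.0226 billion.
ΔM = M₂ − M₁ = 3032.0226 − 3790.1308 = -758.1082 billion.

-758 billion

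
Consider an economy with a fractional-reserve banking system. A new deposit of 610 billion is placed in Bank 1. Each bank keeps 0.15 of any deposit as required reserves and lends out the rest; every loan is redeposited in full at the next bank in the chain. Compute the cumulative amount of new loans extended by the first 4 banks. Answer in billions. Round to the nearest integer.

Bank i lends (1 − rr)^i of the original deposit: Bank 1 lends 610·0.8500 = 518.5000, Bank 2 lends 610·0.8500² = 440.7250, and so on.
Summing a geometric series: total = 610·[0.8500·(1 − 0.8500^4) / (1 − 0.8500)] ≈ 1652.2651 billion.

1652 billion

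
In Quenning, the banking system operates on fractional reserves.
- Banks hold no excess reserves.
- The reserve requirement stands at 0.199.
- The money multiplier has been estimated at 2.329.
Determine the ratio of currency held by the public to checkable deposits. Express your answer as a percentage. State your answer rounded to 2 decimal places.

Using m = 2.329. From m = (1 + c)/(c + rr + e), rearranging gives 1 + c = m·(c + rr + e), so c·(1 − m) = m·(rr + e) − 1.
Hence c = [m·(rr + e) − 1]/(1 − m) = [2.329 × (0.199 + 0) − 1] / (1 − 2.329) ≈ 0.403709.

40.37%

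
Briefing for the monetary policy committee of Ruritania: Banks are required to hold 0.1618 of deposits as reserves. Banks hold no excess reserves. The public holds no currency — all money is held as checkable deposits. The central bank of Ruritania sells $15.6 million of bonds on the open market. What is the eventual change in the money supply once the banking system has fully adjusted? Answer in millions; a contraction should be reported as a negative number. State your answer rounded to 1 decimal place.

-96.4 million

The simple money multiplier is m = 1/rr = 1/0.1618 ≈ 6.1805.
An open-market sale reduces the monetary base by 15.6 million, so ΔM = m × ΔMB = 6.1805 × (−15.6) = -96.4158 million.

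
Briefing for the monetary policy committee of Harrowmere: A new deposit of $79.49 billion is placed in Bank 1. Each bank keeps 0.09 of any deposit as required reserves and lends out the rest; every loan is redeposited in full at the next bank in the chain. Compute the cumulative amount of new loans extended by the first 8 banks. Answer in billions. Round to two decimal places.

Bank i lends (1 − rr)^i of the original deposit: Bank 1 lends 79.49·0.9100 = 72.3359, Bank 2 lends 79.49·0.9100² ≈ 65.8257, and so on.
Summing a geometric series: total = 79.49·[0.9100·(1 − 0.9100^8) / (1 − 0.9100)] ≈ 425.7751 billion.

$425.78 billion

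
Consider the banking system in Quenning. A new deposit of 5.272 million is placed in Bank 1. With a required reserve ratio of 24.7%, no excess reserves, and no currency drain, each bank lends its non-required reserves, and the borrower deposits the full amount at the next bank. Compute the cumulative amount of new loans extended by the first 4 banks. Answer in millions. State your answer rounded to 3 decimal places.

10.905 million

Bank i lends (1 − rr)^i of the original deposit: Bank 1 lends 5.272·0.7530 ≈ 3.9698, Bank 2 lends 5.272·0.7530² ≈ 2.9893, and so on.
Summing a geometric series: total = 5.272·[0.7530·(1 − 0.7530^4) / (1 − 0.7530)] ≈ 10.9050 million.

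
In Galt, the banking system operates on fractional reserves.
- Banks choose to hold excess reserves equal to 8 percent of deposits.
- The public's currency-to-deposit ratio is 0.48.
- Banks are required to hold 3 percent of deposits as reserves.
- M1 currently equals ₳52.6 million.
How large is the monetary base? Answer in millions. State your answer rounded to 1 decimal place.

The money multiplier is m = (1 + c) / (rr + e + c) = (1 + 0.48) / (0.03 + 0.08 + 0.48) ≈ 2.5085.
MB = M / m = 52.6 / 2.5085 ≈ 20.9687 million.

₳21.0 million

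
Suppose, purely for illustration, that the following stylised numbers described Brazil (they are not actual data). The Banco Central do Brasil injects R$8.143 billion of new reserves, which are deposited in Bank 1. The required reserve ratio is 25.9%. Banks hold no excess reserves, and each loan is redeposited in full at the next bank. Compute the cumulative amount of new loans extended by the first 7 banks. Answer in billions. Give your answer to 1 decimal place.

R$20.4 billion

Bank i lends (1 − rr)^i of the original deposit: Bank 1 lends 8.143·0.7410 ≈ 6.0340, Bank 2 lends 8.143·0.7410² ≈ 4.4712, and so on.
Summing a geometric series: total = 8.143·[0.7410·(1 − 0.7410^7) / (1 − 0.7410)] ≈ 20.4394 billion.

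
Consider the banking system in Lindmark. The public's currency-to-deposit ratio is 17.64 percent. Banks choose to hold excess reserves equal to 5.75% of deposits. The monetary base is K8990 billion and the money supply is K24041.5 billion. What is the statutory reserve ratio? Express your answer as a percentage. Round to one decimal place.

Using m = M/MB = 24041.5/8990 ≈ 2.674249. Since m = (1 + c)/(c + rr + e), the denominator satisfies c + rr + e = (1 + c)/m = (1 + 0.1764) / 2.674249 ≈ 0.439899.
With c = 0.1764 and e = 0.0575, the statutory reserve ratio is 0.439899 − 0.1764 − 0.0575 = 0.205999.

20.6%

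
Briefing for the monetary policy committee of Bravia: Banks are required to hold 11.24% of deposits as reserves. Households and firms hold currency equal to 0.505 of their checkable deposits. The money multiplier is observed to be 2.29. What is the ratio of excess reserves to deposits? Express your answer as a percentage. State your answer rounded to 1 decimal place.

4.0%

Using m = 2.29. Since m = (1 + c)/(c + rr + e), the denominator satisfies c + rr + e = (1 + c)/m = (1 + 0.505) / 2.29 ≈ 0.657205.
With c = 0.505 and rr = 0.1124, the ratio of excess reserves to deposits is 0.657205 − 0.505 − 0.1124 = 0.039805.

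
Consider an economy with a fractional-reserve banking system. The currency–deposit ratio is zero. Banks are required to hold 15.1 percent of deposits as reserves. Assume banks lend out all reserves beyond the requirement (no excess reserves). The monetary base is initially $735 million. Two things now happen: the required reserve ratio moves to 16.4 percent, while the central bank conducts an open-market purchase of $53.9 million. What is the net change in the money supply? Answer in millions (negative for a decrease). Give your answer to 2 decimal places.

-57.18 million

Before: m₁ = 1 / (0.151) ≈ 6.622517, MB₁ = 735, so M₁ = 6.622517 × 735 ≈ 4867.55 million.
After: m₂ = 1 / (0.164) ≈ 6.097561, MB₂ = 735 + 53.9 = 788.9, so M₂ = 6.097561 × 788.9 ≈ 4810.3659 million.
ΔM = M₂ − M₁ = 4810.3659 − 4867.55 = -57.1841 million.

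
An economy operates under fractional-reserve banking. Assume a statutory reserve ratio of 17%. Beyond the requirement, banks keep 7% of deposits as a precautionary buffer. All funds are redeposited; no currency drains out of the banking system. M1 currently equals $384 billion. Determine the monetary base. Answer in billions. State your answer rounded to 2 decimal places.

The money multiplier is m = 1 / (rr + e) = 1 / (0.17 + 0.07) ≈ 4.166667.
MB = M / m = 384 / 4.166667 ≈ 92.16 billion.

$92.16 billion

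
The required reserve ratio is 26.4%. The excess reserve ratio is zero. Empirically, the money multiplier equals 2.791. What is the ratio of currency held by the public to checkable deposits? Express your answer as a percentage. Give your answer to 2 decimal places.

Using m = 2.791. From m = (1 + c)/(c + rr + e), rearranging gives 1 + c = m·(c + rr + e), so c·(1 − m) = m·(rr + e) − 1.
Hence c = [m·(rr + e) − 1]/(1 − m) = [2.791 × (0.264 + 0) − 1] / (1 − 2.791) ≈ 0.146944.

14.69%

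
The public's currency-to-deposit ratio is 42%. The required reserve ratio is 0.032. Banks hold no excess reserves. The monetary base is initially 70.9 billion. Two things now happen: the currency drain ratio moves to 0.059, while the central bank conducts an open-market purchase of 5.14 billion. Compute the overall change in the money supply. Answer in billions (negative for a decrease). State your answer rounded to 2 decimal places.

662.17 billion

Before: m₁ = (1 + 0.42) / (0.032 + 0.42) ≈ 3.14159, MB₁ = 70.9, so M₁ = 3.14159 × 70.9 ≈ 222.7387 billion.
After: m₂ = (1 + 0.059) / (0.032 + 0.059) ≈ 11.63736, MB₂ = 70.9 + 5.14 = 76.04, so M₂ = 11.63736 × 76.04 ≈ 884.9049 billion.
ΔM = M₂ − M₁ = 884.9049 − 222.7387 = 662.1662 billion.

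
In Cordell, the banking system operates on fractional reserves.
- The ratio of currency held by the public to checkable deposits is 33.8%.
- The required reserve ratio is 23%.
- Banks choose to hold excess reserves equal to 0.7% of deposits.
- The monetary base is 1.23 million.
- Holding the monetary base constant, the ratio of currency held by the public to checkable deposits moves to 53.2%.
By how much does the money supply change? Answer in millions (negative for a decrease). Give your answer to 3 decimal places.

Initially m₁ = (1 + 0.338) / (0.23 + 0.007 + 0.338) ≈ 2.32696, so M₁ = 2.32696 × 1.23 ≈ 2.8622 million.
After the change m₂ = (1 + 0.532) / (0.23 + 0.007 + 0.532) ≈ 1.99220, so M₂ = 1.99220 × 1.23 ≈ 2.4504 million.
ΔM = M₂ − M₁ = 2.4504 − 2.8622 = -0.4118 million.

-0.412 million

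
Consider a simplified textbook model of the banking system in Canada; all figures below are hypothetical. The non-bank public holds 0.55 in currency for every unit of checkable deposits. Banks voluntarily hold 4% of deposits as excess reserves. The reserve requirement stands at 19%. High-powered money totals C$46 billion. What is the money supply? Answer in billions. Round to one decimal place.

C$91.4 billion

The money multiplier is m = (1 + c) / (rr + e + c) = (1 + 0.55) / (0.19 + 0.04 + 0.55) ≈ 1.9872.
So M = m × MB = 1.9872 × 46 = 91.4112 billion.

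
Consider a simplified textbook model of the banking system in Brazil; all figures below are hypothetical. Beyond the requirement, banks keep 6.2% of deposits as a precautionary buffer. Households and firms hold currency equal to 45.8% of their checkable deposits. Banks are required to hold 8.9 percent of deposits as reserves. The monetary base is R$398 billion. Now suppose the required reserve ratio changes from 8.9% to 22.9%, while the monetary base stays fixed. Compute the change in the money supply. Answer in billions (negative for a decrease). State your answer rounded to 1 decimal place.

-178.1 billion

Initially m₁ = (1 + 0.458) / (0.089 + 0.062 + 0.458) ≈ 2.39409, so M₁ = 2.39409 × 398 ≈ 952.8478 billion.
After the change m₂ = (1 + 0.458) / (0.229 + 0.062 + 0.458) ≈ 1.94660, so M₂ = 1.94660 × 398 = 774.7468 billion.
ΔM = M₂ − M₁ = 774.7468 − 952.8478 = -178.101 billion.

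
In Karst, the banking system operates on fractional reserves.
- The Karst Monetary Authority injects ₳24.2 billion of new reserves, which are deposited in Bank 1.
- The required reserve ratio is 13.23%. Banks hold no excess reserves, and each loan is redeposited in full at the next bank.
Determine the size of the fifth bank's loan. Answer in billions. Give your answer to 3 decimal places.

₳11.903 billion

Each bank lends a fraction (1 − rr) = 0.8677 of the deposit it receives, so Bank 5 receives 24.2·0.8677^4 and lends 24.2·0.8677^5 ≈ 11.9032 billion.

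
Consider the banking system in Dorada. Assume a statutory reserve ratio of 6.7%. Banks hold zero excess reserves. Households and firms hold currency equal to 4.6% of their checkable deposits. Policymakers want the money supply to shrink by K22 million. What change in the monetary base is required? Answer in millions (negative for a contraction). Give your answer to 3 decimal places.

-2.377 million

The money multiplier is m = (1 + c) / (rr + c) = (1 + 0.046) / (0.067 + 0.046) ≈ 9.256637.
ΔMB = ΔM / m = (−22) / 9.256637 ≈ -2.3767 million.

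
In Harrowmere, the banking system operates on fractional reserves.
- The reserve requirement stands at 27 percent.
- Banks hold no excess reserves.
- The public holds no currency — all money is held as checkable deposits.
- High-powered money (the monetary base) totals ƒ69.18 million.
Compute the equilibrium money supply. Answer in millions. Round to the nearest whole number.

ƒ256 million

With no currency drain or excess reserves, the money multiplier is m = 1/rr = 1/0.27 ≈ 3.7037.
Money supply M = m × MB = 3.7037 × 69.18 ≈ 256.222 million.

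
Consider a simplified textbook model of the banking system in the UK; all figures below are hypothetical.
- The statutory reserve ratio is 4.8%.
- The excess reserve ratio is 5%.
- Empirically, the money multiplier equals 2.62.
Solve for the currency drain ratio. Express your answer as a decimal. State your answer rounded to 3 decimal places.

Using m = 2.62. From m = (1 + c)/(c + rr + e), rearranging gives 1 + c = m·(c + rr + e), so c·(1 − m) = m·(rr + e) − 1.
Hence c = [m·(rr + e) − 1]/(1 − m) = [2.62 × (0.048 + 0.05) − 1] / (1 − 2.62) ≈ 0.458790.

0.459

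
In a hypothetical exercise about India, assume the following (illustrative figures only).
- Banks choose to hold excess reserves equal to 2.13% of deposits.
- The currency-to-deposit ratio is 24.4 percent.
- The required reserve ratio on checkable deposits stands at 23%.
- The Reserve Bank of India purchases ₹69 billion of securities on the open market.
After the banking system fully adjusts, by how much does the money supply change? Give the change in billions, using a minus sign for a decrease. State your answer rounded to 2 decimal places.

The money multiplier is m = (1 + c) / (rr + e + c) = (1 + 0.244) / (0.23 + 0.0213 + 0.244) ≈ 2.51161.
The purchase adds 69 billion of base, so ΔM = m × ΔMB = 2.51161 × (+69) ≈ 173.3011 billion.

₹173.30 billion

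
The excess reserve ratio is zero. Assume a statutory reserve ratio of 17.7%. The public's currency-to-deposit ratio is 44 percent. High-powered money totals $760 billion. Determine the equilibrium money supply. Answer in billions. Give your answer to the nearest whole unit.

The money multiplier is m = (1 + c) / (rr + c) = (1 + 0.44) / (0.177 + 0.44) ≈ 2.3339.
So M = m × MB = 2.3339 × 760 = 1773.764 billion.

$1774 billion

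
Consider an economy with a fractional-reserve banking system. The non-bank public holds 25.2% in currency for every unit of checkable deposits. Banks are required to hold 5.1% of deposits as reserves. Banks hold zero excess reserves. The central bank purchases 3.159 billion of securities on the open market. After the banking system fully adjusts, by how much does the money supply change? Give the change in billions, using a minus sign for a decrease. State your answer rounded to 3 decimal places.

13.053 billion

The money multiplier is m = (1 + c) / (rr + c) = (1 + 0.252) / (0.051 + 0.252) ≈ 4.13201.
The purchase adds 3.159 billion of base, so ΔM = m × ΔMB = 4.13201 × (+3.159) ≈ 13.053 billion.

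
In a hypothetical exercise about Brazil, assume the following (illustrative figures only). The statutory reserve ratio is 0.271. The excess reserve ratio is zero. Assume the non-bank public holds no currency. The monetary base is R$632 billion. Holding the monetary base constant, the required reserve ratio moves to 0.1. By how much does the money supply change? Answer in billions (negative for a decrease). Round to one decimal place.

Initially m₁ = 1 / (0.271) ≈ 3.69004, so M₁ = 3.69004 × 632 ≈ 2332.1053 billion.
After the change m₂ = 1 / (0.1) = 10, so M₂ = 10 × 632 = 6320 billion.
ΔM = M₂ − M₁ = 6320 − 2332.1053 = 3987.8947 billion.

R$3987.9 billion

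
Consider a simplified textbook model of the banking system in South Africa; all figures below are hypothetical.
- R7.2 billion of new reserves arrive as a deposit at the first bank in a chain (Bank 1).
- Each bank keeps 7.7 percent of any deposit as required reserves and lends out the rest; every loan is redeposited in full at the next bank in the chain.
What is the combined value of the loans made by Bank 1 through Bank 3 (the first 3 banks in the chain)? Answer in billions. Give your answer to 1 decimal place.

R18.4 billion

Bank i lends (1 − rr)^i of the original deposit: Bank 1 lends 7.2·0.9230 = 6.6456, Bank 2 lends 7.2·0.9230² ≈ 6.1339, and so on.
Summing a geometric series: total = 7.2·[0.9230·(1 − 0.9230^3) / (1 − 0.9230)] ≈ 18.4411 billion.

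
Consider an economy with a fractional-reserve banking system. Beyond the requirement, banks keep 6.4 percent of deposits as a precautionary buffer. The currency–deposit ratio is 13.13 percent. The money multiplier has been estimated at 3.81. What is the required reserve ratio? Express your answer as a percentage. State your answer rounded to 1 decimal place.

Using m = 3.81. Since m = (1 + c)/(c + rr + e), the denominator satisfies c + rr + e = (1 + c)/m = (1 + 0.1313) / 3.81 ≈ 0.296929.
With c = 0.1313 and e = 0.064, the required reserve ratio is 0.296929 − 0.1313 − 0.064 = 0.101629.

10.2%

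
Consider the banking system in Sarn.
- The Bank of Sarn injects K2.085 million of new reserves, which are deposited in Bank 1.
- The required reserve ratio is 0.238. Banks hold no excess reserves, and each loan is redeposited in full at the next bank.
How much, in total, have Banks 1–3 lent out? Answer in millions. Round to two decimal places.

Bank i lends (1 − rr)^i of the original deposit: Bank 1 lends 2.085·0.7620 ≈ 1.5888, Bank 2 lends 2.085·0.7620² ≈ 1.2106, and so on.
Summing a geometric series: total = 2.085·[0.7620·(1 − 0.7620^3) / (1 − 0.7620)] ≈ 3.7219 million.

K3.72 million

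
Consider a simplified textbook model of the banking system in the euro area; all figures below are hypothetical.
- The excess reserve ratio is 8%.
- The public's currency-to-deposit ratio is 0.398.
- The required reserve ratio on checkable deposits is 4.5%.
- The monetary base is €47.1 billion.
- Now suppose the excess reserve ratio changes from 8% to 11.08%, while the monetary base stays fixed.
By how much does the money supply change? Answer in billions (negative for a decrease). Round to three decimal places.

Initially m₁ = (1 + 0.398) / (0.045 + 0.08 + 0.398) ≈ 2.673040, so M₁ = 2.673040 × 47.1 ≈ 125.9002 billion.
After the change m₂ = (1 + 0.398) / (0.045 + 0.1108 + 0.398) ≈ 2.524377, so M₂ = 2.524377 × 47.1 ≈ 118.8982 billion.
ΔM = M₂ − M₁ = 118.8982 − 125.9002 = -7.002 billion.

-7.002 billion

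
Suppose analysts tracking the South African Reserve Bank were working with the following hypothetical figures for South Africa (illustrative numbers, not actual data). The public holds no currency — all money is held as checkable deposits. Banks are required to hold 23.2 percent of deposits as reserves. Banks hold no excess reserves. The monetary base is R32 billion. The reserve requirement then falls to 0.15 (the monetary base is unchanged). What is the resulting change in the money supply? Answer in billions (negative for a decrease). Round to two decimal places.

R75.40 billion

Initially m₁ = 1 / (0.232) ≈ 4.31034, so M₁ = 4.31034 × 32 ≈ 137.9309 billion.
After the change m₂ = 1 / (0.15) ≈ 6.66667, so M₂ = 6.66667 × 32 ≈ 213.3334 billion.
ΔM = M₂ − M₁ = 213.3334 − 137.9309 = 75.4025 billion.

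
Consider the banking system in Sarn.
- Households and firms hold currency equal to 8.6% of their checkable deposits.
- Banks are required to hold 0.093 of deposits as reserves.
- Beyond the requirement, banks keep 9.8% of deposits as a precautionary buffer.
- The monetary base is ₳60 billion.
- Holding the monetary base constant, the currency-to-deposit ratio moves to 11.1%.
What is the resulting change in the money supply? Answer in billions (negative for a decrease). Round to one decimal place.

-14.5 billion

Initially m₁ = (1 + 0.086) / (0.093 + 0.098 + 0.086) ≈ 3.9206, so M₁ = 3.9206 × 60 = 235.236 billion.
After the change m₂ = (1 + 0.111) / (0.093 + 0.098 + 0.111) ≈ 3.6788, so M₂ = 3.6788 × 60 = 220.728 billion.
ΔM = M₂ − M₁ = 220.728 − 235.236 = -14.508 billion.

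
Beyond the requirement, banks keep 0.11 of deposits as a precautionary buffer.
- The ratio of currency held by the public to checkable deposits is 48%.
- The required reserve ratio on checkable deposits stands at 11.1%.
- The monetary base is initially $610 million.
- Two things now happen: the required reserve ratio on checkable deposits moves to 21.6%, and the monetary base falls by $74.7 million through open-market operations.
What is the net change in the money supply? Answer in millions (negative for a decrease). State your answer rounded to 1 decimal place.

-304.9 million

Before: m₁ = (1 + 0.48) / (0.111 + 0.11 + 0.48) ≈ 2.11127, MB₁ = 610, so M₁ = 2.11127 × 610 = 1287.8747 million.
After: m₂ = (1 + 0.48) / (0.216 + 0.11 + 0.48) ≈ 1.83623, MB₂ = 610 − 74.7 = 535.3, so M₂ = 1.83623 × 535.3 ≈ 982.9339 million.
ΔM = M₂ − M₁ = 982.9339 − 1287.8747 = -304.9408 million.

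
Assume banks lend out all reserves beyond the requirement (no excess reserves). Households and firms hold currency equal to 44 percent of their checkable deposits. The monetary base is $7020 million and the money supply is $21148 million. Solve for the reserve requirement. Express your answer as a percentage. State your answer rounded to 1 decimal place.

3.8%

Using m = M/MB = 21148/7020 ≈ 3.012536. Since m = (1 + c)/(c + rr + e), the denominator satisfies c + rr + e = (1 + c)/m = (1 + 0.44) / 3.012536 ≈ 0.478003.
With c = 0.44 and e = 0, the reserve requirement is 0.478003 − 0.44 − 0 = 0.038003.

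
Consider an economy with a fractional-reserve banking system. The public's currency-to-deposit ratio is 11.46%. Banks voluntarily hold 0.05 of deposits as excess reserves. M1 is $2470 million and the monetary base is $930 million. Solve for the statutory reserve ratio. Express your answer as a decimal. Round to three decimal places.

Using m = M/MB = 2470/930 ≈ 2.655914. Since m = (1 + c)/(c + rr + e), the denominator satisfies c + rr + e = (1 + c)/m = (1 + 0.1146) / 2.655914 ≈ 0.419667.
With c = 0.1146 and e = 0.05, the statutory reserve ratio is 0.419667 − 0.1146 − 0.05 = 0.255067.

0.255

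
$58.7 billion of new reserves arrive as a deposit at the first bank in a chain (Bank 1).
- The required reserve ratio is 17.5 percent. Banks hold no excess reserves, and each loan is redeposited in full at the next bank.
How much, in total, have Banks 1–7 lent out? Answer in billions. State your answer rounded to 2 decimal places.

$204.75 billion

Bank i lends (1 − rr)^i of the original deposit: Bank 1 lends 58.7·0.8250 = 48.4275, Bank 2 lends 58.7·0.8250² ≈ 39.9527, and so on.
Summing a geometric series: total = 58.7·[0.8250·(1 − 0.8250^7) / (1 − 0.8250)] ≈ 204.7453 billion.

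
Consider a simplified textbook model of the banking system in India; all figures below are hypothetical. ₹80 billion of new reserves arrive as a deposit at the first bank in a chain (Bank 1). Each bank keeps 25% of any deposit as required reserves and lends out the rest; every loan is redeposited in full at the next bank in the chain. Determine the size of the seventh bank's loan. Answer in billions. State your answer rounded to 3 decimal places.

₹10.679 billion

Each bank lends a fraction (1 − rr) = 0.7500 of the deposit it receives, so Bank 7 receives 80·0.7500^6 and lends 80·0.7500^7 ≈ 10.6787 billion.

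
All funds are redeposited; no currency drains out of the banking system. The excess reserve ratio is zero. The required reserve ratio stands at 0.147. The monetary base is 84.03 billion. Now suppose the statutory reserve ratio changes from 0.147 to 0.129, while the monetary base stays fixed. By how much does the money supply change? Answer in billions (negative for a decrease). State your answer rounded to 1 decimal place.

79.8 billion

Initially m₁ = 1 / (0.147) ≈ 6.8027, so M₁ = 6.8027 × 84.03 ≈ 571.6309 billion.
After the change m₂ = 1 / (0.129) ≈ 7.7519, so M₂ = 7.7519 × 84.03 ≈ 651.3922 billion.
ΔM = M₂ − M₁ = 651.3922 − 571.6309 = 79.7613 billion.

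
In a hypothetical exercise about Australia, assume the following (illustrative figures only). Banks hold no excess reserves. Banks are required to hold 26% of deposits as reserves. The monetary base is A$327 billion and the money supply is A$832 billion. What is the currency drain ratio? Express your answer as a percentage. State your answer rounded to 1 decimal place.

Using m = M/MB = 832/327 ≈ 2.544343. From m = (1 + c)/(c + rr + e), rearranging gives 1 + c = m·(c + rr + e), so c·(1 − m) = m·(rr + e) − 1.
Hence c = [m·(rr + e) − 1]/(1 − m) = [2.544343 × (0.26 + 0) − 1] / (1 − 2.544343) ≈ 0.219168.

21.9%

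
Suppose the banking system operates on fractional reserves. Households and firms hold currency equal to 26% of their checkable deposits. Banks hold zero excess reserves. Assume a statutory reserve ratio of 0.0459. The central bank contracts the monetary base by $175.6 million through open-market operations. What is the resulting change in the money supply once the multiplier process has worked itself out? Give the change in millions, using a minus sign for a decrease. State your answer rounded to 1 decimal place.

The money multiplier is m = (1 + c) / (rr + c) = (1 + 0.26) / (0.0459 + 0.26) ≈ 4.11899.
The sale removes 175.6 million of base, so ΔM = m × ΔMB = 4.11899 × (−175.6) ≈ -723.2946 million.

-723.3 million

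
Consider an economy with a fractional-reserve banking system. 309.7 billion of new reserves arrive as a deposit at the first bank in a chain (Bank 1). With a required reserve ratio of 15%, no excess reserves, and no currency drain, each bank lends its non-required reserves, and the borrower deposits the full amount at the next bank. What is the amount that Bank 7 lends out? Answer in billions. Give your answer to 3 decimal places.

Each bank lends a fraction (1 − rr) = 0.8500 of the deposit it receives, so Bank 7 receives 309.7·0.8500^6 and lends 309.7·0.8500^7 ≈ 99.2827 billion.

99.283 billion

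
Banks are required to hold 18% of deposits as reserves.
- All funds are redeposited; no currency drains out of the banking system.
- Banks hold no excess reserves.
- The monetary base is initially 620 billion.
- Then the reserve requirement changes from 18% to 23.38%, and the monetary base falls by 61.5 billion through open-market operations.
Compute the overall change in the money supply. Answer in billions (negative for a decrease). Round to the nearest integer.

Before: m₁ = 1 / (0.18) ≈ 5.5556, MB₁ = 620, so M₁ = 5.5556 × 620 = 3444.472 billion.
After: m₂ = 1 / (0.2338) ≈ 4.2772, MB₂ = 620 − 61.5 = 558.5, so M₂ = 4.2772 × 558.5 = 2388.8162 billion.
ΔM = M₂ − M₁ = 2388.8162 − 3444.472 = -1055.6558 billion.

-1056 billion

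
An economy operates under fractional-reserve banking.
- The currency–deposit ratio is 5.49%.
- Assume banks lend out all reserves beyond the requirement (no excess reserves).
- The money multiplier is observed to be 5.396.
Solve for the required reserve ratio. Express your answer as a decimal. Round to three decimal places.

Using m = 5.396. Since m = (1 + c)/(c + rr + e), the denominator satisfies c + rr + e = (1 + c)/m = (1 + 0.0549) / 5.396 ≈ 0.195497.
With c = 0.0549 and e = 0, the required reserve ratio is 0.195497 − 0.0549 − 0 = 0.140597.

0.141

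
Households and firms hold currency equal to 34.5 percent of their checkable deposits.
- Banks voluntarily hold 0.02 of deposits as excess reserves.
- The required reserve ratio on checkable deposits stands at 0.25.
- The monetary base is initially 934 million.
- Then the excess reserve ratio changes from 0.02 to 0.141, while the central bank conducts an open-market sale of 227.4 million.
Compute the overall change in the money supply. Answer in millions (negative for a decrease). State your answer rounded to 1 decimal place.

-751.4 million

Before: m₁ = (1 + 0.345) / (0.25 + 0.02 + 0.345) ≈ 2.18699, MB₁ = 934, so M₁ = 2.18699 × 934 ≈ 2042.6487 million.
After: m₂ = (1 + 0.345) / (0.25 + 0.141 + 0.345) ≈ 1.82745, MB₂ = 934 − 227.4 = 706.6, so M₂ = 1.82745 × 706.6 ≈ 1291.2762 million.
ΔM = M₂ − M₁ = 1291.2762 − 2042.6487 = -751.3725 million.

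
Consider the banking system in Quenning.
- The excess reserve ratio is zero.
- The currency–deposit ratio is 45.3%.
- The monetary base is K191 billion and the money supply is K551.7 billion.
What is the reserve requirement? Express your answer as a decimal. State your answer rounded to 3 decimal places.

0.050

Using m = M/MB = 551.7/191 ≈ 2.888482. Since m = (1 + c)/(c + rr + e), the denominator satisfies c + rr + e = (1 + c)/m = (1 + 0.453) / 2.888482 ≈ 0.503032.
With c = 0.453 and e = 0, the reserve requirement is 0.503032 − 0.453 − 0 = 0.050032.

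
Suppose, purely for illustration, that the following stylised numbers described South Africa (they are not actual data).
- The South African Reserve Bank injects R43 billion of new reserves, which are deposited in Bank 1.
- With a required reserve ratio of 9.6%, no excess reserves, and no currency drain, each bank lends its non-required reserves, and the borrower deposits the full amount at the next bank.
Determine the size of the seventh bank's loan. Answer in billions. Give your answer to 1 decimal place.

Each bank lends a fraction (1 − rr) = 0.9040 of the deposit it receives, so Bank 7 receives 43·0.9040^6 and lends 43·0.9040^7 ≈ 21.2152 billion.

R21.2 billion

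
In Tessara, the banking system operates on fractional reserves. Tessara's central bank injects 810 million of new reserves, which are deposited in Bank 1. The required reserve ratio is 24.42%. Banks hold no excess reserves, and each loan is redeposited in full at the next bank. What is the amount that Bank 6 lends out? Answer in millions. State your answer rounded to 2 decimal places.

Each bank lends a fraction (1 − rr) = 0.7558 of the deposit it receives, so Bank 6 receives 810·0.7558^5 and lends 810·0.7558^6 ≈ 150.9824 million.

150.98 million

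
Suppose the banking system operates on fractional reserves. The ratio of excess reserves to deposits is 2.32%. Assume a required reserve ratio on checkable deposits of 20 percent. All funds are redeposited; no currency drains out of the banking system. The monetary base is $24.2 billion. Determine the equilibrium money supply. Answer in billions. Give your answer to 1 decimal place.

$108.4 billion

The money multiplier is m = 1 / (rr + e) = 1 / (0.2 + 0.0232) ≈ 4.4803.
So M = m × MB = 4.4803 × 24.2 ≈ 108.4233 billion.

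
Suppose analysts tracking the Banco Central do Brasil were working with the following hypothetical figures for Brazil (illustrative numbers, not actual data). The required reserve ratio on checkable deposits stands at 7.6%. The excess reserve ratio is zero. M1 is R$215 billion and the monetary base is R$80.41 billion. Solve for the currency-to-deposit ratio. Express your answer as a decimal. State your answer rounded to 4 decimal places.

Using m = M/MB = 215/80.41 ≈ 2.673797. From m = (1 + c)/(c + rr + e), rearranging gives 1 + c = m·(c + rr + e), so c·(1 − m) = m·(rr + e) − 1.
Hence c = [m·(rr + e) − 1]/(1 − m) = [2.673797 × (0.076 + 0) − 1] / (1 − 2.673797) ≈ 0.476038.

0.4760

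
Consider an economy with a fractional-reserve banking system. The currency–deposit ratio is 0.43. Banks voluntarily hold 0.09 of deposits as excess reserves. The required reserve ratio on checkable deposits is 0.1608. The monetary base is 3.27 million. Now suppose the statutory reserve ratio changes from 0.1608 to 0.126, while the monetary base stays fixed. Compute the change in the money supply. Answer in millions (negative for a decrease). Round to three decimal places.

0.370 million

Initially m₁ = (1 + 0.43) / (0.1608 + 0.09 + 0.43) ≈ 2.10047, so M₁ = 2.10047 × 3.27 ≈ 6.8685 million.
After the change m₂ = (1 + 0.43) / (0.126 + 0.09 + 0.43) ≈ 2.21362, so M₂ = 2.21362 × 3.27 ≈ 7.2385 million.
ΔM = M₂ − M₁ = 7.2385 − 6.8685 = 0.37 million.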